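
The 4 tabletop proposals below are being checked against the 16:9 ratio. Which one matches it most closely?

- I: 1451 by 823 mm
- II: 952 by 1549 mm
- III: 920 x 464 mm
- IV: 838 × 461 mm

Target 16:9 ≈ 1.778.
I: 1.763 (Δ0.015)  II: 1.627 (Δ0.151)  III: 1.983 (Δ0.205)  IV: 1.818 (Δ0.040)

I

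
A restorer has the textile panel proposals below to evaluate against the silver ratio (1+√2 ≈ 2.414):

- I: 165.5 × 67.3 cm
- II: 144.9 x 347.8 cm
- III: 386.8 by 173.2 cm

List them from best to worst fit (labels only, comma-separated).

I: 165.5/67.3 ≈ 2.459 → |2.459 − 2.414| = 0.045
II: 347.8/144.9 ≈ 2.400 → |2.400 − 2.414| = 0.014
III: 386.8/173.2 ≈ 2.233 → |2.233 − 2.414| = 0.181

II, I, III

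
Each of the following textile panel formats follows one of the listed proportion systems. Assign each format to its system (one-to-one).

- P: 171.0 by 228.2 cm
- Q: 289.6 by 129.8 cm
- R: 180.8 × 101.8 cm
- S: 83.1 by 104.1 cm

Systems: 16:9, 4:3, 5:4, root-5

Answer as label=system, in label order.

P = 228.2/171.0 ≈ 1.335 → 4:3 (1.333)
Q = 289.6/129.8 ≈ 2.231 → root-5 (2.236)
R = 180.8/101.8 ≈ 1.776 → 16:9 (1.778)
S = 104.1/83.1 ≈ 1.253 → 5:4 (1.250)

P=4:3, Q=root-5, R=16:9, S=5:4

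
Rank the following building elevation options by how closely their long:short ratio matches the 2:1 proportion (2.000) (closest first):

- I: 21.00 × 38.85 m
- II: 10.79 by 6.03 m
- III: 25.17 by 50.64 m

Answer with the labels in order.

III, I, II

Ratios: I = 38.85 / 21.00 ≈ 1.850; II = 10.79 / 6.03 ≈ 1.789; III = 50.64 / 25.17 ≈ 2.012.
|Δ from 2.000|: I 0.150; II 0.211; III 0.012.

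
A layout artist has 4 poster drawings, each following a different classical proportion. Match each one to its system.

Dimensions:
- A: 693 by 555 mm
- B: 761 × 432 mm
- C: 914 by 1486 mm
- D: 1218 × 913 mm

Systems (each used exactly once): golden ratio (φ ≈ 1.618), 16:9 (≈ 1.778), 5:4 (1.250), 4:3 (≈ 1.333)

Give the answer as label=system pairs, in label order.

A=5:4, B=16:9, C=golden ratio, D=4:3

A = 693/555 ≈ 1.249 → 5:4 (1.250)
B = 761/432 ≈ 1.762 → 16:9 (1.778)
C = 1486/914 ≈ 1.626 → golden ratio (1.618)
D = 1218/913 ≈ 1.334 → 4:3 (1.333)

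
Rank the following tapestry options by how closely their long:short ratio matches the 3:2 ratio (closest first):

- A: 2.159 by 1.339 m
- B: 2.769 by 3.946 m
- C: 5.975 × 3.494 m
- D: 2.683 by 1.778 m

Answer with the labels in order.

Ratios: A = 2.159 / 1.339 ≈ 1.612; B = 3.946 / 2.769 ≈ 1.425; C = 5.975 / 3.494 ≈ 1.710; D = 2.683 / 1.778 ≈ 1.509.
|Δ from 1.500|: A 0.112; B 0.075; C 0.210; D 0.009.

D, B, A, C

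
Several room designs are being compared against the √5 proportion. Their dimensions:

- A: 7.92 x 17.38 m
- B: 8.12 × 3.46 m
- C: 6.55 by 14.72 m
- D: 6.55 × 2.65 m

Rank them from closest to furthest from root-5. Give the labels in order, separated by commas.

C, A, B, D

A: 17.38/7.92 ≈ 2.194 → |2.194 − 2.236| = 0.042
B: 8.12/3.46 ≈ 2.347 → |2.347 − 2.236| = 0.111
C: 14.72/6.55 ≈ 2.247 → |2.247 − 2.236| = 0.011
D: 6.55/2.65 ≈ 2.472 → |2.472 − 2.236| = 0.236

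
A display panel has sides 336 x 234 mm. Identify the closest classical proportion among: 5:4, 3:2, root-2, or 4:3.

336/234 ≈ 1.436. Nearest candidates are root-2 (1.414, off by 0.022) and 3:2 (1.500, off by 0.064).

root-2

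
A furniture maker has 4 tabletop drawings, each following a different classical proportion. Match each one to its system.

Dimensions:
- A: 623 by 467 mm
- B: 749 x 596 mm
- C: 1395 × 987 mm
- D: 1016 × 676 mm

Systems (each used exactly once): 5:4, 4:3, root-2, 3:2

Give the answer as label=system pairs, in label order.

A=4:3, B=5:4, C=root-2, D=3:2

Ratios: A ≈ 1.334; B ≈ 1.257; C ≈ 1.413; D ≈ 1.503.
Targets: 5:4 ≈ 1.250; 4:3 ≈ 1.333; root-2 ≈ 1.414; 3:2 ≈ 1.500.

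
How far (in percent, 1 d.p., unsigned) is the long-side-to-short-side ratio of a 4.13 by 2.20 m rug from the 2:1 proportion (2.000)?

Ratio = 4.13 / 2.20 ≈ 1.8773.
Ideal 2:1 = 2.0000. |1.8773 − 2.0000| / 2.0000 ≈ 6.14% → 6.1%.

6.1%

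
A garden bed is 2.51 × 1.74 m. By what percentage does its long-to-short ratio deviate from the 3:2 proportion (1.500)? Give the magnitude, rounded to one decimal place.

3.8%

Ratio = 2.51 / 1.74 ≈ 1.4425.
Ideal 3:2 = 1.5000. |1.4425 − 1.5000| / 1.5000 ≈ 3.83% → 3.8%.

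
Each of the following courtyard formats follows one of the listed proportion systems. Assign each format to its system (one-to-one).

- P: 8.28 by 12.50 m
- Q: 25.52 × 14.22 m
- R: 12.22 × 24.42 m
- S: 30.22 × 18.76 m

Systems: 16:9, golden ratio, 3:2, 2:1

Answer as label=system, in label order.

P=3:2, Q=16:9, R=2:1, S=golden ratio

Ratios: P ≈ 1.510; Q ≈ 1.795; R ≈ 1.998; S ≈ 1.611.
Targets: 16:9 ≈ 1.778; golden ratio ≈ 1.618; 3:2 ≈ 1.500; 2:1 ≈ 2.000.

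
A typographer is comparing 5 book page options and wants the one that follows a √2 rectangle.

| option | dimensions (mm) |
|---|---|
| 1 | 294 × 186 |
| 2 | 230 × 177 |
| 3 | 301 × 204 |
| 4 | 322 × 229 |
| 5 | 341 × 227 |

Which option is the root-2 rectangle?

4

Target root-2 ≈ 1.414.
1: 1.581 (Δ0.167)  2: 1.299 (Δ0.115)  3: 1.475 (Δ0.061)  4: 1.406 (Δ0.008)  5: 1.502 (Δ0.088)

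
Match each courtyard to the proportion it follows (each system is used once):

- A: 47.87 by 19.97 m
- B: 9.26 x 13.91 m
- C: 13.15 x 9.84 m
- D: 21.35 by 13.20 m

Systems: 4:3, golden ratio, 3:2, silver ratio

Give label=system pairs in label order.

A=silver ratio, B=3:2, C=4:3, D=golden ratio

A = 47.87/19.97 ≈ 2.397 → silver ratio (2.414)
B = 13.91/9.26 ≈ 1.502 → 3:2 (1.500)
C = 13.15/9.84 ≈ 1.336 → 4:3 (1.333)
D = 21.35/13.20 ≈ 1.617 → golden ratio (1.618)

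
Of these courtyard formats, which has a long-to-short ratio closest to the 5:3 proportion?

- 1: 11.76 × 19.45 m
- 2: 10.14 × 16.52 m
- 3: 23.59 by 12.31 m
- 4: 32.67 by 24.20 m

Ratios (long/short): 1 ≈ 1.654; 2 ≈ 1.629; 3 ≈ 1.916; 4 ≈ 1.350.
5:3 ≈ 1.667; option 1 is nearest (Δ 0.013).

1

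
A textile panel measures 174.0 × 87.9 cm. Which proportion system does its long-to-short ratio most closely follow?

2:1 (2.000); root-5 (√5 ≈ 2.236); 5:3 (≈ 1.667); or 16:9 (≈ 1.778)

174.0/87.9 ≈ 1.980. Nearest candidates are 2:1 (2.000, off by 0.020) and 16:9 (1.778, off by 0.202).

2:1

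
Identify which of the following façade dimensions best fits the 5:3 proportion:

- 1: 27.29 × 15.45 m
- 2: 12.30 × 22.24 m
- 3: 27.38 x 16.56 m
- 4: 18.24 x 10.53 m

3

Ratios (long/short): 1 ≈ 1.766; 2 ≈ 1.808; 3 ≈ 1.653; 4 ≈ 1.732.
5:3 ≈ 1.667; option 3 is nearest (Δ 0.014).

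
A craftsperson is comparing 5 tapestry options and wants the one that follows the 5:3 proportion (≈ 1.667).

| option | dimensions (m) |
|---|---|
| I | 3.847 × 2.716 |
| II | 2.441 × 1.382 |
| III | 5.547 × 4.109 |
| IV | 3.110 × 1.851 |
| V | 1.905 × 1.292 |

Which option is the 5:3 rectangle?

Ratios (long/short): I ≈ 1.416; II ≈ 1.766; III ≈ 1.350; IV ≈ 1.680; V ≈ 1.474.
5:3 ≈ 1.667; option IV is nearest (Δ 0.013).

IV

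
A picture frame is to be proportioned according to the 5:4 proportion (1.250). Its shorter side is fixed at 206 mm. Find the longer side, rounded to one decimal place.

257.5 mm

5:4 = 1.25000.
Longer side = 206 × 1.25000 ≈ 257.500 → 257.5 mm.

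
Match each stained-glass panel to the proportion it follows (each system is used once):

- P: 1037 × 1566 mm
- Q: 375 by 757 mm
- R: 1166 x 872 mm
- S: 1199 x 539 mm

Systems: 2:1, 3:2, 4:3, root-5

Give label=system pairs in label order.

P = 1566/1037 ≈ 1.510 → 3:2 (1.500)
Q = 757/375 ≈ 2.019 → 2:1 (2.000)
R = 1166/872 ≈ 1.337 → 4:3 (1.333)
S = 1199/539 ≈ 2.224 → root-5 (2.236)

P=3:2, Q=2:1, R=4:3, S=root-5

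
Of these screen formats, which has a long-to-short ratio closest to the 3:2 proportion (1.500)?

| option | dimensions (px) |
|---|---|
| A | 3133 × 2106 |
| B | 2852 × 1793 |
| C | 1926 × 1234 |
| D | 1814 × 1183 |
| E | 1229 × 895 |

Ratios (long/short): A ≈ 1.488; B ≈ 1.591; C ≈ 1.561; D ≈ 1.533; E ≈ 1.373.
3:2 ≈ 1.500; option A is nearest (Δ 0.012).

A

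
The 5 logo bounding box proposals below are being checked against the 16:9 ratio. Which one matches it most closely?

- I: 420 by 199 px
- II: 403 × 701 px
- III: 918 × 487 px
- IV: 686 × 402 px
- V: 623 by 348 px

Ratios (long/short): I ≈ 2.111; II ≈ 1.739; III ≈ 1.885; IV ≈ 1.706; V ≈ 1.790.
16:9 ≈ 1.778; option V is nearest (Δ 0.012).

V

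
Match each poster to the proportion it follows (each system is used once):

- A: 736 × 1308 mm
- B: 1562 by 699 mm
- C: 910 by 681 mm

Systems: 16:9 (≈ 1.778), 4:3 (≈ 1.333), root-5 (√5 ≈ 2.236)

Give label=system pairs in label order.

A=16:9, B=root-5, C=4:3

A = 1308/736 ≈ 1.777 → 16:9 (1.778)
B = 1562/699 ≈ 2.235 → root-5 (2.236)
C = 910/681 ≈ 1.336 → 4:3 (1.333)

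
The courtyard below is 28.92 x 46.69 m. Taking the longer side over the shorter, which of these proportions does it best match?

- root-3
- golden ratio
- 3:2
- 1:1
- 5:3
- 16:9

Ratio = 46.69 / 28.92 ≈ 1.614.
Distances: root-3 1.732 (Δ 0.118); golden ratio 1.618 (Δ 0.004); 3:2 1.500 (Δ 0.114); 1:1 1.000 (Δ 0.614); 5:3 1.667 (Δ 0.053); 16:9 1.778 (Δ 0.164).

golden ratio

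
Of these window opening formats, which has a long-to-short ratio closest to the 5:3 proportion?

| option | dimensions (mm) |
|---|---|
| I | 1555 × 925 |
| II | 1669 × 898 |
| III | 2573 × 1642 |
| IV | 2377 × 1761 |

Target 5:3 ≈ 1.667.
I: 1.681 (Δ0.014)  II: 1.859 (Δ0.192)  III: 1.567 (Δ0.100)  IV: 1.350 (Δ0.317)

I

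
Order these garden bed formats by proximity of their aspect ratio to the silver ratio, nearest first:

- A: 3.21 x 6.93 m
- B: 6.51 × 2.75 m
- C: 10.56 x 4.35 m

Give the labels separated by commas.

C, B, A

Ratios: A = 6.93 / 3.21 ≈ 2.159; B = 6.51 / 2.75 ≈ 2.367; C = 10.56 / 4.35 ≈ 2.428.
|Δ from 2.414|: A 0.255; B 0.047; C 0.014.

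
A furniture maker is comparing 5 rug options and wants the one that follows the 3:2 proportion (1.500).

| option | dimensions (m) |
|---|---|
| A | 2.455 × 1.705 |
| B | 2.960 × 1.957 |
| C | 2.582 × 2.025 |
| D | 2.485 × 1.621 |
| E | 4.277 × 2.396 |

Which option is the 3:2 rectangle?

B

Target 3:2 ≈ 1.500.
A: 1.440 (Δ0.060)  B: 1.513 (Δ0.013)  C: 1.275 (Δ0.225)  D: 1.533 (Δ0.033)  E: 1.785 (Δ0.285)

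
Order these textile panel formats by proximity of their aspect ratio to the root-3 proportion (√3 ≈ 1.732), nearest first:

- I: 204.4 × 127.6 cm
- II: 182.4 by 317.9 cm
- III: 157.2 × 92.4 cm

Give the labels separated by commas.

II, III, I

I: 204.4/127.6 ≈ 1.602 → |1.602 − 1.732| = 0.130
II: 317.9/182.4 ≈ 1.743 → |1.743 − 1.732| = 0.011
III: 157.2/92.4 ≈ 1.701 → |1.701 − 1.732| = 0.031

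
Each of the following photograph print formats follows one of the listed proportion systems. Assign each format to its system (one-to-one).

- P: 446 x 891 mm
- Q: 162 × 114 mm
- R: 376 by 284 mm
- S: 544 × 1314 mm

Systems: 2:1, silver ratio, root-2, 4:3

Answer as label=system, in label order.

P = 891/446 ≈ 1.998 → 2:1 (2.000)
Q = 162/114 ≈ 1.421 → root-2 (1.414)
R = 376/284 ≈ 1.324 → 4:3 (1.333)
S = 1314/544 ≈ 2.415 → silver ratio (2.414)

P=2:1, Q=root-2, R=4:3, S=silver ratio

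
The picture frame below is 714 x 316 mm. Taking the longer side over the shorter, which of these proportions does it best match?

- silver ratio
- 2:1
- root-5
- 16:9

root-5

Ratio = 714 / 316 ≈ 2.259.
Distances: silver ratio 2.414 (Δ 0.155); 2:1 2.000 (Δ 0.259); root-5 2.236 (Δ 0.023); 16:9 1.778 (Δ 0.481).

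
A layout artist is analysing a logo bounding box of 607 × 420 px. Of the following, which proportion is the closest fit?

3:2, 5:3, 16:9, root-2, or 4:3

Ratio = 607 / 420 ≈ 1.445.
Distances: 3:2 1.500 (Δ 0.055); 5:3 1.667 (Δ 0.222); 16:9 1.778 (Δ 0.333); root-2 1.414 (Δ 0.031); 4:3 1.333 (Δ 0.112).

root-2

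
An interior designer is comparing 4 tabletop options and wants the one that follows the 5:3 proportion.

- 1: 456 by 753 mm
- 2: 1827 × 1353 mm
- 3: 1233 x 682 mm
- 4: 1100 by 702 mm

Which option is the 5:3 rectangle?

Ratios (long/short): 1 ≈ 1.651; 2 ≈ 1.350; 3 ≈ 1.808; 4 ≈ 1.567.
5:3 ≈ 1.667; option 1 is nearest (Δ 0.016).

1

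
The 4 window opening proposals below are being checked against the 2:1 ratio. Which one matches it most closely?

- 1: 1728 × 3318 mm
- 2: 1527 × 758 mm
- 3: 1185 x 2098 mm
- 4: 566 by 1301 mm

Target 2:1 ≈ 2.000.
1: 1.920 (Δ0.080)  2: 2.015 (Δ0.015)  3: 1.770 (Δ0.230)  4: 2.299 (Δ0.299)

2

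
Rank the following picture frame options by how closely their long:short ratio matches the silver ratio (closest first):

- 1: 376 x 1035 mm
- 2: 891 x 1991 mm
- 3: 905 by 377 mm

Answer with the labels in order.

3, 2, 1

1: 1035/376 ≈ 2.753 → |2.753 − 2.414| = 0.339
2: 1991/891 ≈ 2.235 → |2.235 − 2.414| = 0.179
3: 905/377 ≈ 2.401 → |2.401 − 2.414| = 0.013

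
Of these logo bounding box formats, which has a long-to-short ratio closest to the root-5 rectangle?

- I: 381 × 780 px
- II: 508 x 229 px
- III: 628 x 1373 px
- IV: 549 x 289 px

Ratios (long/short): I ≈ 2.047; II ≈ 2.218; III ≈ 2.186; IV ≈ 1.900.
root-5 ≈ 2.236; option II is nearest (Δ 0.018).

II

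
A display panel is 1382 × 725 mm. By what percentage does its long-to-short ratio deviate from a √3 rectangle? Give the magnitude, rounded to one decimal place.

10.1%

Ratio = 1382 / 725 ≈ 1.9062.
Ideal root-3 ≈ 1.7321. |1.9062 − 1.7321| / 1.7321 ≈ 10.05% → 10.1%.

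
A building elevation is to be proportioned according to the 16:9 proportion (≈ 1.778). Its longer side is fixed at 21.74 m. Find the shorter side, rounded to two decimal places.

16:9 ≈ 1.77778.
Shorter side = 21.74 ÷ 1.77778 ≈ 12.2287 → 12.23 m.

12.23 m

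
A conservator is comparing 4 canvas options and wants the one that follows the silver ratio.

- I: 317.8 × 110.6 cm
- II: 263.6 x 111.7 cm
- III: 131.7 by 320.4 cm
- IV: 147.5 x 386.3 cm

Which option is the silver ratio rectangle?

III

Ratios (long/short): I ≈ 2.873; II ≈ 2.360; III ≈ 2.433; IV ≈ 2.619.
silver ratio ≈ 2.414; option III is nearest (Δ 0.019).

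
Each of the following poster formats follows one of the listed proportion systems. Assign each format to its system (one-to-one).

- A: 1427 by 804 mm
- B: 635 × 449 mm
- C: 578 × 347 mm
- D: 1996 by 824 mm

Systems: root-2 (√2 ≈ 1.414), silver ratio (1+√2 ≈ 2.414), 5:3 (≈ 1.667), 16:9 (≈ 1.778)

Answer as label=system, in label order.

A=16:9, B=root-2, C=5:3, D=silver ratio

A = 1427/804 ≈ 1.775 → 16:9 (1.778)
B = 635/449 ≈ 1.414 → root-2 (1.414)
C = 578/347 ≈ 1.666 → 5:3 (1.667)
D = 1996/824 ≈ 2.422 → silver ratio (2.414)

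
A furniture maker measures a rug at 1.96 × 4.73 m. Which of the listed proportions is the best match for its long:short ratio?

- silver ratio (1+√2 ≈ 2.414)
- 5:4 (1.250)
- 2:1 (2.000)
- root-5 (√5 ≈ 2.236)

silver ratio

Ratio = 4.73 / 1.96 ≈ 2.413.
Distances: silver ratio 2.414 (Δ 0.001); 5:4 1.250 (Δ 1.163); 2:1 2.000 (Δ 0.413); root-5 2.236 (Δ 0.177).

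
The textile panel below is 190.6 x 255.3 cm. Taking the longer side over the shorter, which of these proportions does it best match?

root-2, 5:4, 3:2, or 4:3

255.3/190.6 ≈ 1.339. Nearest candidates are 4:3 (1.333, off by 0.006) and root-2 (1.414, off by 0.075).

4:3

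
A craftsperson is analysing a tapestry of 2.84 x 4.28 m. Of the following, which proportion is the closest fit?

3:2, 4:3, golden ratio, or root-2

Ratio = 4.28 / 2.84 ≈ 1.507.
Distances: 3:2 1.500 (Δ 0.007); 4:3 1.333 (Δ 0.174); golden ratio 1.618 (Δ 0.111); root-2 1.414 (Δ 0.093).

3:2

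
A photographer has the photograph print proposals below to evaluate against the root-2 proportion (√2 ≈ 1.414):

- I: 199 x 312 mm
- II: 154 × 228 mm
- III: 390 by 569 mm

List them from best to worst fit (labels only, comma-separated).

III, II, I

I: 312/199 ≈ 1.568 → |1.568 − 1.414| = 0.154
II: 228/154 ≈ 1.481 → |1.481 − 1.414| = 0.067
III: 569/390 ≈ 1.459 → |1.459 − 1.414| = 0.045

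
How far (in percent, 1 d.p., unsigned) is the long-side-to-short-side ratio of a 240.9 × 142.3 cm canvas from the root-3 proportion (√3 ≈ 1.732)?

Ratio = 240.9 / 142.3 ≈ 1.6929.
Ideal root-3 ≈ 1.7321. |1.6929 − 1.7321| / 1.7321 ≈ 2.26% → 2.3%.

2.3%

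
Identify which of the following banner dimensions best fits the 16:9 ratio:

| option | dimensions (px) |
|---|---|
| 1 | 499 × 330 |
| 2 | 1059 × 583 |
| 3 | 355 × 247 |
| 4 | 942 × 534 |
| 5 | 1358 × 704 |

Target 16:9 ≈ 1.778.
1: 1.512 (Δ0.266)  2: 1.816 (Δ0.038)  3: 1.437 (Δ0.341)  4: 1.764 (Δ0.014)  5: 1.929 (Δ0.151)

4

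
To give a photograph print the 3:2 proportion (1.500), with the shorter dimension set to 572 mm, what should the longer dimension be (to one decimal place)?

858.0 mm

3:2 = 1.50000.
Longer side = 572 × 1.50000 ≈ 858.000 → 858.0 mm.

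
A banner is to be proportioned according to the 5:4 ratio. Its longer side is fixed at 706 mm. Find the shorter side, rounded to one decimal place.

5:4 = 1.25000.
Shorter side = 706 ÷ 1.25000 ≈ 564.800 → 564.8 mm.

564.8 mm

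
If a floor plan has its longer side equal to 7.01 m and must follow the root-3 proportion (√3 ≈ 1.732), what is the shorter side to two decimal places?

4.05 m

root-3 ≈ 1.73205.
Shorter side = 7.01 ÷ 1.73205 ≈ 4.0472 → 4.05 m.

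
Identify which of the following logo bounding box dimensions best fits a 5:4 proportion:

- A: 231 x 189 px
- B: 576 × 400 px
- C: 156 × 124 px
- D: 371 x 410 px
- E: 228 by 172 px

C

Ratios (long/short): A ≈ 1.222; B ≈ 1.440; C ≈ 1.258; D ≈ 1.105; E ≈ 1.326.
5:4 ≈ 1.250; option C is nearest (Δ 0.008).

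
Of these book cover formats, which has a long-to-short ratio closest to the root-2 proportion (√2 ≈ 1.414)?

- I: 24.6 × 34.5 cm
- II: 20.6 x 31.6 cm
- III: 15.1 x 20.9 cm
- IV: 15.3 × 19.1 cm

Target root-2 ≈ 1.414.
I: 1.402 (Δ0.012)  II: 1.534 (Δ0.120)  III: 1.384 (Δ0.030)  IV: 1.248 (Δ0.166)

I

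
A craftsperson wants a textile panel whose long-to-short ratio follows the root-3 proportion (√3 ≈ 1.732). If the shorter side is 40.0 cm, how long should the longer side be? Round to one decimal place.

69.3 cm

root-3 ≈ 1.73205.
Longer side = 40.0 × 1.73205 ≈ 69.282 → 69.3 cm.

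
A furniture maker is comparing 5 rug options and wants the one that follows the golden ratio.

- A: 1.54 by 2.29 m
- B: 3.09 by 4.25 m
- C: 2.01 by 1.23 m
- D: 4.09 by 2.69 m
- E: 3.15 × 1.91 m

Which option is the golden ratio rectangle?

Target golden ratio ≈ 1.618.
A: 1.487 (Δ0.131)  B: 1.375 (Δ0.243)  C: 1.634 (Δ0.016)  D: 1.520 (Δ0.098)  E: 1.649 (Δ0.031)

C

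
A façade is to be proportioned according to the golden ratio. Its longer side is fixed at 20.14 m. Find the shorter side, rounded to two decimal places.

golden ratio ≈ 1.61803.
Shorter side = 20.14 ÷ 1.61803 ≈ 12.4472 → 12.45 m.

12.45 m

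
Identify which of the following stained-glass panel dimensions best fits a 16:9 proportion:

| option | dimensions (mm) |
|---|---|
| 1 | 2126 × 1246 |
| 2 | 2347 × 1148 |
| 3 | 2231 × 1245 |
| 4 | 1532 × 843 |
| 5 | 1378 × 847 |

3

Ratios (long/short): 1 ≈ 1.706; 2 ≈ 2.044; 3 ≈ 1.792; 4 ≈ 1.817; 5 ≈ 1.627.
16:9 ≈ 1.778; option 3 is nearest (Δ 0.014).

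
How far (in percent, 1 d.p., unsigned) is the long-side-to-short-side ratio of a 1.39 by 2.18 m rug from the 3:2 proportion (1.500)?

4.6%

Ratio = 2.18 / 1.39 ≈ 1.5683.
Ideal 3:2 = 1.5000. |1.5683 − 1.5000| / 1.5000 ≈ 4.55% → 4.6%.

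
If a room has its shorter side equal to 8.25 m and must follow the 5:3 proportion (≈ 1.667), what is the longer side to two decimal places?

13.75 m

5:3 ≈ 1.66667.
Longer side = 8.25 × 1.66667 ≈ 13.7500 → 13.75 m.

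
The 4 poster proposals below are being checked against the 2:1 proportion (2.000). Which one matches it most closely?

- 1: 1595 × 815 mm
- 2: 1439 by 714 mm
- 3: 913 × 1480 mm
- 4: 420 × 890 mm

Target 2:1 ≈ 2.000.
1: 1.957 (Δ0.043)  2: 2.015 (Δ0.015)  3: 1.621 (Δ0.379)  4: 2.119 (Δ0.119)

2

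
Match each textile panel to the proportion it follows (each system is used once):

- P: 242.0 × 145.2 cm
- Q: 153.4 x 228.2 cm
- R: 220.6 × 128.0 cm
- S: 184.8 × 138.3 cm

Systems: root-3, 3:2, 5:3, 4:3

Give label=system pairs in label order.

Ratios: P ≈ 1.667; Q ≈ 1.488; R ≈ 1.723; S ≈ 1.336.
Targets: root-3 ≈ 1.732; 3:2 ≈ 1.500; 5:3 ≈ 1.667; 4:3 ≈ 1.333.

P=5:3, Q=3:2, R=root-3, S=4:3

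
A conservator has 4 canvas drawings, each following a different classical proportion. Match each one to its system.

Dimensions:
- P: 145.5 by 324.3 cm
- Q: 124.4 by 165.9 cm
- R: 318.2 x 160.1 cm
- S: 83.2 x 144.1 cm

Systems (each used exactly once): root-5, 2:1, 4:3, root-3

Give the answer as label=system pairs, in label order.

P = 324.3/145.5 ≈ 2.229 → root-5 (2.236)
Q = 165.9/124.4 ≈ 1.334 → 4:3 (1.333)
R = 318.2/160.1 ≈ 1.988 → 2:1 (2.000)
S = 144.1/83.2 ≈ 1.732 → root-3 (1.732)

P=root-5, Q=4:3, R=2:1, S=root-3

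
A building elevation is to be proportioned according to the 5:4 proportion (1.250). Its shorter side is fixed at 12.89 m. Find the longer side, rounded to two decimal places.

16.11 m

5:4 = 1.25000.
Longer side = 12.89 × 1.25000 ≈ 16.1125 → 16.11 m.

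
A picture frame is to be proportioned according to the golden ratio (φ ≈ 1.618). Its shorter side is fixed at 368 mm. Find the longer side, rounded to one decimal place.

595.4 mm

golden ratio ≈ 1.61803.
Longer side = 368 × 1.61803 ≈ 595.435 → 595.4 mm.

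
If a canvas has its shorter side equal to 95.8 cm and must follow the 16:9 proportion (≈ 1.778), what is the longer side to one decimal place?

16:9 ≈ 1.77778.
Longer side = 95.8 × 1.77778 ≈ 170.311 → 170.3 cm.

170.3 cm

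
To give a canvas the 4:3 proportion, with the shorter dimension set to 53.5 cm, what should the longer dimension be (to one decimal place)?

71.3 cm

4:3 ≈ 1.33333.
Longer side = 53.5 × 1.33333 ≈ 71.333 → 71.3 cm.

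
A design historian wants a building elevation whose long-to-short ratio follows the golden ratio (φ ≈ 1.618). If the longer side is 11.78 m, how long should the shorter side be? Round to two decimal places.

7.28 m

golden ratio ≈ 1.61803.
Shorter side = 11.78 ÷ 1.61803 ≈ 7.2805 → 7.28 m.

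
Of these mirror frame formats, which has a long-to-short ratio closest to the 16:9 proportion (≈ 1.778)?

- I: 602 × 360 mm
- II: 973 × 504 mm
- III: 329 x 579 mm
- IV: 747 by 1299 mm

III

Target 16:9 ≈ 1.778.
I: 1.672 (Δ0.106)  II: 1.931 (Δ0.153)  III: 1.760 (Δ0.018)  IV: 1.739 (Δ0.039)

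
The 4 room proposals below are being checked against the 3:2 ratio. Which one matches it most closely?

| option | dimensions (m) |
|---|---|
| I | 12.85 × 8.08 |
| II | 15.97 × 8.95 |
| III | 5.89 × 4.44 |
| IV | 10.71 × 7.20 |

IV

Target 3:2 ≈ 1.500.
I: 1.590 (Δ0.090)  II: 1.784 (Δ0.284)  III: 1.327 (Δ0.173)  IV: 1.488 (Δ0.012)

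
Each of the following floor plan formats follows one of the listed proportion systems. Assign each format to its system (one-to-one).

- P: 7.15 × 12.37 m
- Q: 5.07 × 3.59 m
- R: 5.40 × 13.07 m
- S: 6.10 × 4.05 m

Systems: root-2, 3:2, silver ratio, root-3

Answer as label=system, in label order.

P=root-3, Q=root-2, R=silver ratio, S=3:2

Ratios: P ≈ 1.730; Q ≈ 1.412; R ≈ 2.420; S ≈ 1.506.
Targets: root-2 ≈ 1.414; 3:2 ≈ 1.500; silver ratio ≈ 2.414; root-3 ≈ 1.732.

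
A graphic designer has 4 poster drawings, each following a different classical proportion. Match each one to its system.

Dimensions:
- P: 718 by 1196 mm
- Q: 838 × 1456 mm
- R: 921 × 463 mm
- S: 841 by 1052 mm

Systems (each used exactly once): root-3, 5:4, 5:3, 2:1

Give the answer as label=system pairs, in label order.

Ratios: P ≈ 1.666; Q ≈ 1.737; R ≈ 1.989; S ≈ 1.251.
Targets: root-3 ≈ 1.732; 5:4 ≈ 1.250; 5:3 ≈ 1.667; 2:1 ≈ 2.000.

P=5:3, Q=root-3, R=2:1, S=5:4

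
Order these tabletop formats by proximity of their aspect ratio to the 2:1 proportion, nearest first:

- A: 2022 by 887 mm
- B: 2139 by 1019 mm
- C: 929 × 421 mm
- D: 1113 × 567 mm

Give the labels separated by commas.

A: 2022/887 ≈ 2.280 → |2.280 − 2.000| = 0.280
B: 2139/1019 ≈ 2.099 → |2.099 − 2.000| = 0.099
C: 929/421 ≈ 2.207 → |2.207 − 2.000| = 0.207
D: 1113/567 ≈ 1.963 → |1.963 − 2.000| = 0.037

D, B, C, A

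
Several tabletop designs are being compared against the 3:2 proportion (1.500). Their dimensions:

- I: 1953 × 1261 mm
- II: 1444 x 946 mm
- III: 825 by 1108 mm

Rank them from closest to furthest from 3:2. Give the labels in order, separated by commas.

II, I, III

Ratios: I = 1953 / 1261 ≈ 1.549; II = 1444 / 946 ≈ 1.526; III = 1108 / 825 ≈ 1.343.
|Δ from 1.500|: I 0.049; II 0.026; III 0.157.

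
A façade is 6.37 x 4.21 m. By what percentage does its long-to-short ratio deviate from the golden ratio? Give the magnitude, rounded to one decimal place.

6.5%

Ratio = 6.37 / 4.21 ≈ 1.5131.
Ideal golden ratio ≈ 1.6180. |1.5131 − 1.6180| / 1.6180 ≈ 6.48% → 6.5%.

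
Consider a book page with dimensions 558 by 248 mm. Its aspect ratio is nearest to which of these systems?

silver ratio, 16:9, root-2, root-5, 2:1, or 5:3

558/248 ≈ 2.250. Nearest candidates are root-5 (2.236, off by 0.014) and silver ratio (2.414, off by 0.164).

root-5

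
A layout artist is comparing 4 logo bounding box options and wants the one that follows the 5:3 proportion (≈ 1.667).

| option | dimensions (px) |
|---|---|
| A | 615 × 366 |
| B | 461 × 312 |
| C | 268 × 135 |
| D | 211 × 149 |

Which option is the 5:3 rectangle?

Target 5:3 ≈ 1.667.
A: 1.680 (Δ0.013)  B: 1.478 (Δ0.189)  C: 1.985 (Δ0.318)  D: 1.416 (Δ0.251)

A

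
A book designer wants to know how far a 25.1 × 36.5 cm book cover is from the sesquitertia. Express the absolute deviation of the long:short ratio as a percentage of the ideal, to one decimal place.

9.1%

Ratio = 36.5 / 25.1 ≈ 1.4542.
Ideal 4:3 ≈ 1.3333. |1.4542 − 1.3333| / 1.3333 ≈ 9.07% → 9.1%.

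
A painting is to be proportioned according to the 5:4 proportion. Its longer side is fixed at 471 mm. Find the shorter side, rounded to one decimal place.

376.8 mm

5:4 = 1.25000.
Shorter side = 471 ÷ 1.25000 ≈ 376.800 → 376.8 mm.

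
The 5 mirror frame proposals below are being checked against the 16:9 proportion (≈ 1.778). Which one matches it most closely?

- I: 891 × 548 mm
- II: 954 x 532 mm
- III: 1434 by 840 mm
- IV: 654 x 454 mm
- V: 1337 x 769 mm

Target 16:9 ≈ 1.778.
I: 1.626 (Δ0.152)  II: 1.793 (Δ0.015)  III: 1.707 (Δ0.071)  IV: 1.441 (Δ0.337)  V: 1.739 (Δ0.039)

II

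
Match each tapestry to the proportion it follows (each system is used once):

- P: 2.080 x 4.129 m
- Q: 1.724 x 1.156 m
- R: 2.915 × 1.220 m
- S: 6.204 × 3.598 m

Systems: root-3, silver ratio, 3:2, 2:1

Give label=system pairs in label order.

P=2:1, Q=3:2, R=silver ratio, S=root-3

P = 4.129/2.080 ≈ 1.985 → 2:1 (2.000)
Q = 1.724/1.156 ≈ 1.491 → 3:2 (1.500)
R = 2.915/1.220 ≈ 2.389 → silver ratio (2.414)
S = 6.204/3.598 ≈ 1.724 → root-3 (1.732)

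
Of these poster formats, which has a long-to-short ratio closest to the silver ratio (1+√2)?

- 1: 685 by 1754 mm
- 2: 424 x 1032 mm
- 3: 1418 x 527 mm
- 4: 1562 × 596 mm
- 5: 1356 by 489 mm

Ratios (long/short): 1 ≈ 2.561; 2 ≈ 2.434; 3 ≈ 2.691; 4 ≈ 2.621; 5 ≈ 2.773.
silver ratio ≈ 2.414; option 2 is nearest (Δ 0.020).

2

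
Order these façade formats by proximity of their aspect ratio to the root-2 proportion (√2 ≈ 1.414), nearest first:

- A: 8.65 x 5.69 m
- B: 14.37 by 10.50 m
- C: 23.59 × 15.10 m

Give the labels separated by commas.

B, A, C

Ratios: A = 8.65 / 5.69 ≈ 1.520; B = 14.37 / 10.50 ≈ 1.369; C = 23.59 / 15.10 ≈ 1.562.
|Δ from 1.414|: A 0.106; B 0.045; C 0.148.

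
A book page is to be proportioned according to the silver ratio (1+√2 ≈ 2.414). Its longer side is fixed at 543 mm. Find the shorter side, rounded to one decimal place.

silver ratio ≈ 2.41421.
Shorter side = 543 ÷ 2.41421 ≈ 224.918 → 224.9 mm.

224.9 mm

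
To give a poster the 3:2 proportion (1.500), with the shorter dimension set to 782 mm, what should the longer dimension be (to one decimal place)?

3:2 = 1.50000.
Longer side = 782 × 1.50000 ≈ 1173.000 → 1173.0 mm.

1173.0 mm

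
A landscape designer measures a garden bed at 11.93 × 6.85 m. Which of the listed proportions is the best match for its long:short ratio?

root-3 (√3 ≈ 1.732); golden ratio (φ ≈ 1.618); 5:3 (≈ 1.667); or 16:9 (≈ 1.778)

root-3

11.93/6.85 ≈ 1.742. Nearest candidates are root-3 (1.732, off by 0.010) and 16:9 (1.778, off by 0.036).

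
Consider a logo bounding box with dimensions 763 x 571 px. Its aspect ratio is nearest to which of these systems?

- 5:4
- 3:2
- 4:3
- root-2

4:3

763/571 ≈ 1.336. Nearest candidates are 4:3 (1.333, off by 0.003) and root-2 (1.414, off by 0.078).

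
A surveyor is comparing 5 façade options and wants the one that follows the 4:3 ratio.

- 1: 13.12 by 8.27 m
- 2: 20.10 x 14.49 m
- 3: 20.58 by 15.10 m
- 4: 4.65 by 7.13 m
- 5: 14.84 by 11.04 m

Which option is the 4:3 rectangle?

Ratios (long/short): 1 ≈ 1.586; 2 ≈ 1.387; 3 ≈ 1.363; 4 ≈ 1.533; 5 ≈ 1.344.
4:3 ≈ 1.333; option 5 is nearest (Δ 0.011).

5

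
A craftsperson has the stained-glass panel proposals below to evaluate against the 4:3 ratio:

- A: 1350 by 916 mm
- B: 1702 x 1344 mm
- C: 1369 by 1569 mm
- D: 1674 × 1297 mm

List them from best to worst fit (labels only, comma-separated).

A: 1350/916 ≈ 1.474 → |1.474 − 1.333| = 0.141
B: 1702/1344 ≈ 1.266 → |1.266 − 1.333| = 0.067
C: 1569/1369 ≈ 1.146 → |1.146 − 1.333| = 0.187
D: 1674/1297 ≈ 1.291 → |1.291 − 1.333| = 0.042

D, B, A, C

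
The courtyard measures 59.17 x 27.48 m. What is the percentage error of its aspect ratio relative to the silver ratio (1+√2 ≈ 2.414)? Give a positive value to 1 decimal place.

10.8%

Ratio = 59.17 / 27.48 ≈ 2.1532.
Ideal silver ratio ≈ 2.4142. |2.1532 − 2.4142| / 2.4142 ≈ 10.81% → 10.8%.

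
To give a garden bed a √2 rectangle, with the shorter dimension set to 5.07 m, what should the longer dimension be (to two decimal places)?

7.17 m

root-2 ≈ 1.41421.
Longer side = 5.07 × 1.41421 ≈ 7.1700 → 7.17 m.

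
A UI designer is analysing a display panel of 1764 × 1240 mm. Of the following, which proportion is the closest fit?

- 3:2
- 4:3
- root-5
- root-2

root-2

Ratio = 1764 / 1240 ≈ 1.423.
Distances: 3:2 1.500 (Δ 0.077); 4:3 1.333 (Δ 0.090); root-5 2.236 (Δ 0.813); root-2 1.414 (Δ 0.009).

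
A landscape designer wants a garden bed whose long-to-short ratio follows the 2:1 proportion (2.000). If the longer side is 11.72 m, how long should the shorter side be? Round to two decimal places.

2:1 = 2.00000.
Shorter side = 11.72 ÷ 2.00000 ≈ 5.8600 → 5.86 m.

5.86 m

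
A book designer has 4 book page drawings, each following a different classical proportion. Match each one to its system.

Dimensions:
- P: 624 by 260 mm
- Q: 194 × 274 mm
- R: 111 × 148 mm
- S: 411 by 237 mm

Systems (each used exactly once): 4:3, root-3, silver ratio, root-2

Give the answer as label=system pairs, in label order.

P=silver ratio, Q=root-2, R=4:3, S=root-3

P = 624/260 ≈ 2.400 → silver ratio (2.414)
Q = 274/194 ≈ 1.412 → root-2 (1.414)
R = 148/111 ≈ 1.333 → 4:3 (1.333)
S = 411/237 ≈ 1.734 → root-3 (1.732)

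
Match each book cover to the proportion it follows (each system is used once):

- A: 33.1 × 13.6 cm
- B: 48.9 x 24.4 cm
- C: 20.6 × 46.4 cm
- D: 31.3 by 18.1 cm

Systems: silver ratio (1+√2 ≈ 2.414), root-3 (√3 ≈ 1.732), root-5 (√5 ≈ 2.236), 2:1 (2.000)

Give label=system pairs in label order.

A=silver ratio, B=2:1, C=root-5, D=root-3

A = 33.1/13.6 ≈ 2.434 → silver ratio (2.414)
B = 48.9/24.4 ≈ 2.004 → 2:1 (2.000)
C = 46.4/20.6 ≈ 2.252 → root-5 (2.236)
D = 31.3/18.1 ≈ 1.729 → root-3 (1.732)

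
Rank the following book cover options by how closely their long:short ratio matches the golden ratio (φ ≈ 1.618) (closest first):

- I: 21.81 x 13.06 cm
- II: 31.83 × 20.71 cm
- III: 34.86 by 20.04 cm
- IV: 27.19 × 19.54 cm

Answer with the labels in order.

Ratios: I = 21.81 / 13.06 ≈ 1.670; II = 31.83 / 20.71 ≈ 1.537; III = 34.86 / 20.04 ≈ 1.740; IV = 27.19 / 19.54 ≈ 1.392.
|Δ from 1.618|: I 0.052; II 0.081; III 0.122; IV 0.226.

I, II, III, IV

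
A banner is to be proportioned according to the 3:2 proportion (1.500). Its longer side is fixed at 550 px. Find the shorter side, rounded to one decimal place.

3:2 = 1.50000.
Shorter side = 550 ÷ 1.50000 ≈ 366.667 → 366.7 px.

366.7 px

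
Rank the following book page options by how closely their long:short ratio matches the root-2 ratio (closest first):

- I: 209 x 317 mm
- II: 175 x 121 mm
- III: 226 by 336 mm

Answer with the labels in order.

II, III, I

I: 317/209 ≈ 1.517 → |1.517 − 1.414| = 0.103
II: 175/121 ≈ 1.446 → |1.446 − 1.414| = 0.032
III: 336/226 ≈ 1.487 → |1.487 − 1.414| = 0.073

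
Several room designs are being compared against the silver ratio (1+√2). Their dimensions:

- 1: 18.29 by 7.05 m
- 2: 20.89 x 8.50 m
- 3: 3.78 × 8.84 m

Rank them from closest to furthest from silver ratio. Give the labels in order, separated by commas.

1: 18.29/7.05 ≈ 2.594 → |2.594 − 2.414| = 0.180
2: 20.89/8.50 ≈ 2.458 → |2.458 − 2.414| = 0.044
3: 8.84/3.78 ≈ 2.339 → |2.339 − 2.414| = 0.075

2, 3, 1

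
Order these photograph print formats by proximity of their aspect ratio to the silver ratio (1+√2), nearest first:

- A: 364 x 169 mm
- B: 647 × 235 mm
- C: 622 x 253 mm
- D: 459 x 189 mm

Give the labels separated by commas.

D, C, A, B

Ratios: A = 364 / 169 ≈ 2.154; B = 647 / 235 ≈ 2.753; C = 622 / 253 ≈ 2.458; D = 459 / 189 ≈ 2.429.
|Δ from 2.414|: A 0.260; B 0.339; C 0.044; D 0.015.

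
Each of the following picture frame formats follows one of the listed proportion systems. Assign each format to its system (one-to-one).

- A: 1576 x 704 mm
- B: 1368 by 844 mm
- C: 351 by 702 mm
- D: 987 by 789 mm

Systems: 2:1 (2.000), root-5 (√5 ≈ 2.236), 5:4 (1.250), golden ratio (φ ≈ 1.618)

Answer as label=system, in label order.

A = 1576/704 ≈ 2.239 → root-5 (2.236)
B = 1368/844 ≈ 1.621 → golden ratio (1.618)
C = 702/351 ≈ 2.000 → 2:1 (2.000)
D = 987/789 ≈ 1.251 → 5:4 (1.250)

A=root-5, B=golden ratio, C=2:1, D=5:4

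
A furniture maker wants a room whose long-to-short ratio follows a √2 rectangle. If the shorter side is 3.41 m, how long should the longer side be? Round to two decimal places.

4.82 m

root-2 ≈ 1.41421.
Longer side = 3.41 × 1.41421 ≈ 4.8225 → 4.82 m.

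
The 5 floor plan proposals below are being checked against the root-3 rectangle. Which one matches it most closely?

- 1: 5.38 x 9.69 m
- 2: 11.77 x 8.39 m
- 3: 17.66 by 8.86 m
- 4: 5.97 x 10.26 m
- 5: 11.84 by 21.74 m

4

Target root-3 ≈ 1.732.
1: 1.801 (Δ0.069)  2: 1.403 (Δ0.329)  3: 1.993 (Δ0.261)  4: 1.719 (Δ0.013)  5: 1.836 (Δ0.104)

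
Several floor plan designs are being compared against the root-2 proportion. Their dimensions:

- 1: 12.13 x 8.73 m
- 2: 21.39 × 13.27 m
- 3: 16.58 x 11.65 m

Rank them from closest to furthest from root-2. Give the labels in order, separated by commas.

3, 1, 2

Ratios: 1 = 12.13 / 8.73 ≈ 1.389; 2 = 21.39 / 13.27 ≈ 1.612; 3 = 16.58 / 11.65 ≈ 1.423.
|Δ from 1.414|: 1 0.025; 2 0.198; 3 0.009.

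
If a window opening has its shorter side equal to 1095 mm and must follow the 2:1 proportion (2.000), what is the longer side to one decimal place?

2:1 = 2.00000.
Longer side = 1095 × 2.00000 ≈ 2190.000 → 2190.0 mm.

2190.0 mm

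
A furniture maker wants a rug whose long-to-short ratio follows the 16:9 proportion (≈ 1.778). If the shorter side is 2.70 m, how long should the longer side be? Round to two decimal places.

4.80 m

16:9 ≈ 1.77778.
Longer side = 2.70 × 1.77778 ≈ 4.8000 → 4.80 m.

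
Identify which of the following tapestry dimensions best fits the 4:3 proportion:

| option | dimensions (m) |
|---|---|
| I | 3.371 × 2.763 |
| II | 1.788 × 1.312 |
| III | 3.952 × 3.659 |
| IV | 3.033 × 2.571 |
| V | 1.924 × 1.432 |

Ratios (long/short): I ≈ 1.220; II ≈ 1.363; III ≈ 1.080; IV ≈ 1.180; V ≈ 1.344.
4:3 ≈ 1.333; option V is nearest (Δ 0.011).

V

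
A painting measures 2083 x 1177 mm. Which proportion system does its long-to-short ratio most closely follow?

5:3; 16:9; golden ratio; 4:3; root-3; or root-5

16:9

Ratio = 2083 / 1177 ≈ 1.770.
Distances: 5:3 1.667 (Δ 0.103); 16:9 1.778 (Δ 0.008); golden ratio 1.618 (Δ 0.152); 4:3 1.333 (Δ 0.437); root-3 1.732 (Δ 0.038); root-5 2.236 (Δ 0.466).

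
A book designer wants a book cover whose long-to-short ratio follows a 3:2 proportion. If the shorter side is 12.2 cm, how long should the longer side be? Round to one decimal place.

18.3 cm

3:2 = 1.50000.
Longer side = 12.2 × 1.50000 ≈ 18.300 → 18.3 cm.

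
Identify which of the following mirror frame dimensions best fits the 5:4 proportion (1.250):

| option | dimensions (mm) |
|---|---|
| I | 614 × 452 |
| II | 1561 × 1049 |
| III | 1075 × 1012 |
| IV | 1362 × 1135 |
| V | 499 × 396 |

Target 5:4 ≈ 1.250.
I: 1.358 (Δ0.108)  II: 1.488 (Δ0.238)  III: 1.062 (Δ0.188)  IV: 1.200 (Δ0.050)  V: 1.260 (Δ0.010)

V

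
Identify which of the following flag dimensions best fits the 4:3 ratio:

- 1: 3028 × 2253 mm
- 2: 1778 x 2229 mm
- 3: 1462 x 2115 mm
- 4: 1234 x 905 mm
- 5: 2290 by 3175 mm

Ratios (long/short): 1 ≈ 1.344; 2 ≈ 1.254; 3 ≈ 1.447; 4 ≈ 1.364; 5 ≈ 1.386.
4:3 ≈ 1.333; option 1 is nearest (Δ 0.011).

1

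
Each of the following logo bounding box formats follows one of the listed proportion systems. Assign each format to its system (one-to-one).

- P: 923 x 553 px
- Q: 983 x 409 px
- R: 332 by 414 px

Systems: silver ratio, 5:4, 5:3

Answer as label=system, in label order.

P=5:3, Q=silver ratio, R=5:4

P = 923/553 ≈ 1.669 → 5:3 (1.667)
Q = 983/409 ≈ 2.403 → silver ratio (2.414)
R = 414/332 ≈ 1.247 → 5:4 (1.250)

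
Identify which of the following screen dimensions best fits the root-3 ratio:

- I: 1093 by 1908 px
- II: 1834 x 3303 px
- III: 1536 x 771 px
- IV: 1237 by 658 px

Ratios (long/short): I ≈ 1.746; II ≈ 1.801; III ≈ 1.992; IV ≈ 1.880.
root-3 ≈ 1.732; option I is nearest (Δ 0.014).

I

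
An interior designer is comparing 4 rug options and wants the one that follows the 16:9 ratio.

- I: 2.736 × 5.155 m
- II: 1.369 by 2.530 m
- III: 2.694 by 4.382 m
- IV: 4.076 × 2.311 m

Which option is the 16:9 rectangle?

Ratios (long/short): I ≈ 1.884; II ≈ 1.848; III ≈ 1.627; IV ≈ 1.764.
16:9 ≈ 1.778; option IV is nearest (Δ 0.014).

IV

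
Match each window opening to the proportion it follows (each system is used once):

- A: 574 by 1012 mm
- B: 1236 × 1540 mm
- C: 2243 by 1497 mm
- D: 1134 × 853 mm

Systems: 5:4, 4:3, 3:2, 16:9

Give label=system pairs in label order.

A=16:9, B=5:4, C=3:2, D=4:3

Ratios: A ≈ 1.763; B ≈ 1.246; C ≈ 1.498; D ≈ 1.329.
Targets: 5:4 ≈ 1.250; 4:3 ≈ 1.333; 3:2 ≈ 1.500; 16:9 ≈ 1.778.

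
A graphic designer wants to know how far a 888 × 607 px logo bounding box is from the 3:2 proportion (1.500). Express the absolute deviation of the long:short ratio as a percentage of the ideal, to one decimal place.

2.5%

Ratio = 888 / 607 ≈ 1.4629.
Ideal 3:2 = 1.5000. |1.4629 − 1.5000| / 1.5000 ≈ 2.47% → 2.5%.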